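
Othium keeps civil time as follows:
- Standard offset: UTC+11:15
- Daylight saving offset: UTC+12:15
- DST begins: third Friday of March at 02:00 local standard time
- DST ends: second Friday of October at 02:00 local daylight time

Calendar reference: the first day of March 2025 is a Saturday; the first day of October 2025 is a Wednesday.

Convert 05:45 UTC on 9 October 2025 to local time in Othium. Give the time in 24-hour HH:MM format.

1 March 2025 is a Saturday, so the first Friday is March 7 and the third is March 21.
1 October 2025 is a Wednesday, so the first Friday is October 3 and the second is October 10.
At the standard offset (UTC+11:15), 05:45 UTC + 11h15m = 17:00 Othium standard time.
Daylight saving runs 21 March – 10 October; the standard-time date in Othium, 9 October 2025, is inside that window, so Othium is at UTC+12:15.
05:45 UTC + 12h15m = 18:00 local.

18:00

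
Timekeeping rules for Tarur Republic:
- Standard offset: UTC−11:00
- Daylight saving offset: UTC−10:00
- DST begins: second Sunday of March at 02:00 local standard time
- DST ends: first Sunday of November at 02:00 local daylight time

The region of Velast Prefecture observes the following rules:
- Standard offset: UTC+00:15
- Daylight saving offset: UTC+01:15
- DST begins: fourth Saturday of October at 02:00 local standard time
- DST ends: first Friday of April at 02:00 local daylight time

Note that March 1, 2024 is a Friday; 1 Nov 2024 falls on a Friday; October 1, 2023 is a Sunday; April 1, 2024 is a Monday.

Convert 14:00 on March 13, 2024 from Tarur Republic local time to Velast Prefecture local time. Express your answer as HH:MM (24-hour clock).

01:15

1 March 2024 is a Friday, so the first Sunday is March 3 and the second is March 10.
1 November 2024 is a Friday, so the first Sunday is November 3.
Daylight saving runs 10 March – 3 November; March 13, 2024 is inside that window, so Tarur Republic is at UTC−10:00.
14:00 Tarur Republic + 10h = 00:00 UTC (rolling into the next day, 14 March 2024).
1 October 2023 is a Sunday, so the first Saturday is October 7 and the fourth is October 28.
1 April 2024 is a Monday, so the first Friday is April 5.
At the standard offset (UTC+00:15), 00:00 UTC + 0h15m = 00:15 Velast Prefecture standard time.
Daylight saving runs 28 October 2023 – 5 April 2024; the standard-time date in Velast Prefecture, March 14, 2024, is inside that window, so Velast Prefecture is at UTC+01:15.
00:00 UTC + 1h15m = 01:15 Velast Prefecture.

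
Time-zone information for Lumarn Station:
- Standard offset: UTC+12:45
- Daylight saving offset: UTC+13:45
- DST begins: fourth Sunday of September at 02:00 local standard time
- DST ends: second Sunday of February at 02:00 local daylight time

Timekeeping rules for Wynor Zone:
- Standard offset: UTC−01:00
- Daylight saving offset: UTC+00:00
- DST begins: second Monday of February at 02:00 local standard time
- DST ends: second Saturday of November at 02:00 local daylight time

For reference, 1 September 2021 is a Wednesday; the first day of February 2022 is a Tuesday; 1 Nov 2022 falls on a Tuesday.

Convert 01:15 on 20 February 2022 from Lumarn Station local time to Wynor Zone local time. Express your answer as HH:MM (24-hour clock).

1 September 2021 is a Wednesday, so the first Sunday is September 5 and the fourth is September 26.
1 February 2022 is a Tuesday, so the first Sunday is February 6 and the second is February 13.
Daylight saving runs 26 September 2021 – 13 February 2022; 20 February 2022 is outside that window, so Lumarn Station is on standard time at UTC+12:45.
01:15 Lumarn Station − 12h45m = 12:30 UTC (rolling into the previous day, 19 February 2022).
1 February 2022 is a Tuesday, so the first Monday is February 7 and the second is February 14.
1 November 2022 is a Tuesday, so the first Saturday is November 5 and the second is November 12.
At the standard offset (UTC−01:00), 12:30 UTC − 1h = 11:30 Wynor Zone standard time.
Daylight saving runs 14 February – 12 November; the standard-time date in Wynor Zone, 19 February 2022, is inside that window, so Wynor Zone is at UTC+00:00.
12:30 UTC + 0h = 12:30 Wynor Zone.

12:30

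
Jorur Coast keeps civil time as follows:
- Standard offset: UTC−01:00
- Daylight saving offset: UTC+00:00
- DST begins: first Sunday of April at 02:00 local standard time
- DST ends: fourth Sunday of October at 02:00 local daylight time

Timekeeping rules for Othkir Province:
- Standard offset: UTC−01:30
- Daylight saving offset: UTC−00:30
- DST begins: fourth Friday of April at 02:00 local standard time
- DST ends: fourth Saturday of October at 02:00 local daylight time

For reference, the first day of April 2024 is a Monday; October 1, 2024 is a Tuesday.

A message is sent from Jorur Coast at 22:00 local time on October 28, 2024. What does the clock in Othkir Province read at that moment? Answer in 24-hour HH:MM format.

1 April 2024 is a Monday, so the first Sunday is April 7.
1 October 2024 is a Tuesday, so the first Sunday is October 6 and the fourth is October 27.
October 28, 2024 is outside the daylight-saving period (7 April – 27 October), so Jorur Coast is on standard time, UTC−01:00.
22:00 Jorur Coast + 1h = 23:00 UTC.
1 April 2024 is a Monday, so the first Friday is April 5 and the fourth is April 26.
1 October 2024 is a Tuesday, so the first Saturday is October 5 and the fourth is October 26.
At the standard offset (UTC−01:30), 23:00 UTC − 1h30m = 21:30 Othkir Province standard time.
Daylight saving runs 26 April – 26 October; the standard-time date in Othkir Province, October 28, 2024, is outside that window, so Othkir Province is on standard time at UTC−01:30.
23:00 UTC − 1h30m = 21:30 Othkir Province.

21:30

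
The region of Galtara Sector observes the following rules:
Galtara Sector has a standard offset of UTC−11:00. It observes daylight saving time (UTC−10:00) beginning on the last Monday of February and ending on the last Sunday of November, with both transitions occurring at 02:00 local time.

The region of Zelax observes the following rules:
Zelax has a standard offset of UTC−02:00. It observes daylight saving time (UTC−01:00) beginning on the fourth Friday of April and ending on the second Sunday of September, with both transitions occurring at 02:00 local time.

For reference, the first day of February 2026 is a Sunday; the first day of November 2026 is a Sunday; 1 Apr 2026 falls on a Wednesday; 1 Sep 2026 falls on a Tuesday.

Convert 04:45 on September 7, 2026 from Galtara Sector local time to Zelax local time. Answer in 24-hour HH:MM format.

1 February 2026 is a Sunday, so Mondays fall on 2, 9, 16, 23; the last is February 23.
1 November 2026 is a Sunday, so Sundays fall on 1, 8, 15, 22, 29; the last is November 29.
Daylight saving runs 23 February – 29 November; September 7, 2026 is inside that window, so Galtara Sector is at UTC−10:00.
04:45 Galtara Sector + 10h = 14:45 UTC.
1 April 2026 is a Wednesday, so the first Friday is April 3 and the fourth is April 24.
1 September 2026 is a Tuesday, so the first Sunday is September 6 and the second is September 13.
At the standard offset (UTC−02:00), 14:45 UTC − 2h = 12:45 Zelax standard time.
Daylight saving runs 24 April – 13 September; the standard-time date in Zelax, September 7, 2026, is inside that window, so Zelax is at UTC−01:00.
14:45 UTC − 1h = 13:45 Zelax.

13:45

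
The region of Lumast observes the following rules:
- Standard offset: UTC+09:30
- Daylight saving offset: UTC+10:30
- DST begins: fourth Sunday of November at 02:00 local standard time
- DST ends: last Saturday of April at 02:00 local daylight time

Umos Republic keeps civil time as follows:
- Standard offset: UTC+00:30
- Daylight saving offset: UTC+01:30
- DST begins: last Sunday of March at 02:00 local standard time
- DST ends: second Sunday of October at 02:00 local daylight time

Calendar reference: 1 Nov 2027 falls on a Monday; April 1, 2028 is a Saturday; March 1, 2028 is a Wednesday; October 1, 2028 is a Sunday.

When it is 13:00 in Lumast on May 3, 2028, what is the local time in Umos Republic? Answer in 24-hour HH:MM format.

1 November 2027 is a Monday, so the first Sunday is November 7 and the fourth is November 28.
1 April 2028 is a Saturday, so Saturdays fall on 1, 8, 15, 22, 29; the last is April 29.
May 3, 2028 does not fall between 28 November 2027 and 29 April 2028, so daylight saving is not in effect and Lumast is at UTC+09:30.
13:00 Lumast − 9h30m = 03:30 UTC.
1 March 2028 is a Wednesday, so Sundays fall on 5, 12, 19, 26; the last is March 26.
1 October 2028 is a Sunday, so the first Sunday is October 1 and the second is October 8.
At the standard offset (UTC+00:30), 03:30 UTC + 0h30m = 04:00 Umos Republic standard time.
The standard-time date in Umos Republic, May 3, 2028, falls between 26 March and 8 October, so daylight saving is in effect and Umos Republic is at UTC+01:30.
03:30 UTC + 1h30m = 05:00 Umos Republic.

05:00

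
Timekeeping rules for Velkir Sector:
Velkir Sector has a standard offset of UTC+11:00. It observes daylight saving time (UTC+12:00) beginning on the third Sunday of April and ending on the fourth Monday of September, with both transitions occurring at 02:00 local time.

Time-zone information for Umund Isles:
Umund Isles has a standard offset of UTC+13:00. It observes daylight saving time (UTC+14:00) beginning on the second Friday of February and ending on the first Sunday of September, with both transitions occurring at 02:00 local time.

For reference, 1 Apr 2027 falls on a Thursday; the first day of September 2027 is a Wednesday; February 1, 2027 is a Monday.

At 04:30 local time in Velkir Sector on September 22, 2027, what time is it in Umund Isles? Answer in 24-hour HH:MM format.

05:30

1 April 2027 is a Thursday, so the first Sunday is April 4 and the third is April 18.
1 September 2027 is a Wednesday, so the first Monday is September 6 and the fourth is September 27.
September 22, 2027 falls between 18 April and 27 September, so daylight saving is in effect and Velkir Sector is at UTC+12:00.
04:30 Velkir Sector − 12h = 16:30 UTC (rolling into the previous day, 21 September 2027).
1 February 2027 is a Monday, so the first Friday is February 5 and the second is February 12.
1 September 2027 is a Wednesday, so the first Sunday is September 5.
At the standard offset (UTC+13:00), 16:30 UTC + 13h = 05:30 Umund Isles standard time (rolling into the next day, 22 September 2027).
The standard-time date in Umund Isles, September 22, 2027, does not fall between 12 February and 5 September, so daylight saving is not in effect and Umund Isles is at UTC+13:00.
16:30 UTC + 13h = 05:30 Umund Isles (rolling into the next day, 22 September 2027).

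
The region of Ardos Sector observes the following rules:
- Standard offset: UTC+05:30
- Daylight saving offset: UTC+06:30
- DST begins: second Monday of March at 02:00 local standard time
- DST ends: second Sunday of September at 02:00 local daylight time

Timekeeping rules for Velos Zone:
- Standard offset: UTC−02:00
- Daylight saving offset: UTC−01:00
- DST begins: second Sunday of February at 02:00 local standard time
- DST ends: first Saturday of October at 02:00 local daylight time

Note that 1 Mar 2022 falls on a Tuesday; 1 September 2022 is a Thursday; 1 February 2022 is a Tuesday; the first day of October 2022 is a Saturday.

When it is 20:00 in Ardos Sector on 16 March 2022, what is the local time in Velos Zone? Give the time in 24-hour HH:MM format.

1 March 2022 is a Tuesday, so the first Monday is March 7 and the second is March 14.
1 September 2022 is a Thursday, so the first Sunday is September 4 and the second is September 11.
16 March 2022 lies within the daylight-saving period (14 March – 11 September), so Ardos Sector is on daylight time, UTC+06:30.
20:00 Ardos Sector − 6h30m = 13:30 UTC.
1 February 2022 is a Tuesday, so the first Sunday is February 6 and the second is February 13.
1 October 2022 is a Saturday, so the first Saturday is October 1.
At the standard offset (UTC−02:00), 13:30 UTC − 2h = 11:30 Velos Zone standard time.
Daylight saving runs 13 February – 1 October; the standard-time date in Velos Zone, 16 March 2022, is inside that window, so Velos Zone is at UTC−01:00.
13:30 UTC − 1h = 12:30 Velos Zone.

12:30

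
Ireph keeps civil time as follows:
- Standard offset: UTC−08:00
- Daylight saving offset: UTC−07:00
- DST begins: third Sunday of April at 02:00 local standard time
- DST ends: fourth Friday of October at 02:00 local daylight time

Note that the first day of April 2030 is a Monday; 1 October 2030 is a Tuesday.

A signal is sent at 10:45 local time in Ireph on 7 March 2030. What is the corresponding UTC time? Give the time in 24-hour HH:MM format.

18:45

1 April 2030 is a Monday, so the first Sunday is April 7 and the third is April 21.
1 October 2030 is a Tuesday, so the first Friday is October 4 and the fourth is October 25.
7 March 2030 does not fall between 21 April and 25 October, so daylight saving is not in effect and Ireph is at UTC−08:00.
10:45 local + 8h = 18:45 UTC.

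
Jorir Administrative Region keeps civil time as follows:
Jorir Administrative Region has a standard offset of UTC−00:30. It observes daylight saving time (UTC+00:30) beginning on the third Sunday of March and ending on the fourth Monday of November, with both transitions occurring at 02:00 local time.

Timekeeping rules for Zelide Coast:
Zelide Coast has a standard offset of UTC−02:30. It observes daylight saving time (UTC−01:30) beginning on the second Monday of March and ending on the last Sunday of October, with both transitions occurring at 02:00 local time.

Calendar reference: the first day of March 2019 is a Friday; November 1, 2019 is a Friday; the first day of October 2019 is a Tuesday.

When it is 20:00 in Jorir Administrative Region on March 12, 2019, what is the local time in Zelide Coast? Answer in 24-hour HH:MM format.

19:00

1 March 2019 is a Friday, so the first Sunday is March 3 and the third is March 17.
1 November 2019 is a Friday, so the first Monday is November 4 and the fourth is November 25.
March 12, 2019 is outside the daylight-saving period (17 March – 25 November), so Jorir Administrative Region is on standard time, UTC−00:30.
20:00 Jorir Administrative Region + 0h30m = 20:30 UTC.
1 March 2019 is a Friday, so the first Monday is March 4 and the second is March 11.
1 October 2019 is a Tuesday, so Sundays fall on 6, 13, 20, 27; the last is October 27.
At the standard offset (UTC−02:30), 20:30 UTC − 2h30m = 18:00 Zelide Coast standard time.
The standard-time date in Zelide Coast, March 12, 2019, falls between 11 March and 27 October, so daylight saving is in effect and Zelide Coast is at UTC−01:30.
20:30 UTC − 1h30m = 19:00 Zelide Coast.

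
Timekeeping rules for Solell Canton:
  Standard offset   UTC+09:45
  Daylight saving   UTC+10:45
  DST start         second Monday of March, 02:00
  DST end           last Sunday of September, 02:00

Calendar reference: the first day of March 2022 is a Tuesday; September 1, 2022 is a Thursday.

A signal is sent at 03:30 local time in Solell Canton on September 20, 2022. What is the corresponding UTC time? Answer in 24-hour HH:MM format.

1 March 2022 is a Tuesday, so the first Monday is March 7 and the second is March 14.
1 September 2022 is a Thursday, so Sundays fall on 4, 11, 18, 25; the last is September 25.
September 20, 2022 falls between 14 March and 25 September, so daylight saving is in effect and Solell Canton is at UTC+10:45.
03:30 local − 10h45m = 16:45 UTC (rolling into the previous day, 19 September 2022).

16:45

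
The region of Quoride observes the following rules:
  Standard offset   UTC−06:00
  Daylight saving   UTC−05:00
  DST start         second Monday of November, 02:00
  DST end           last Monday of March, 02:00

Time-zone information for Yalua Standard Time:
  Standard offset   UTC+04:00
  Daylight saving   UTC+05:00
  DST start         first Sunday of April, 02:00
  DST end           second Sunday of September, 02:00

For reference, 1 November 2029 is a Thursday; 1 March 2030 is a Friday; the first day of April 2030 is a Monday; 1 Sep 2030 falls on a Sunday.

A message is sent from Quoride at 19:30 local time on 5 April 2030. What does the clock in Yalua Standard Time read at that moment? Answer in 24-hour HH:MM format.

05:30

1 November 2029 is a Thursday, so the first Monday is November 5 and the second is November 12.
1 March 2030 is a Friday, so Mondays fall on 4, 11, 18, 25; the last is March 25.
5 April 2030 does not fall between 12 November 2029 and 25 March 2030, so daylight saving is not in effect and Quoride is at UTC−06:00.
19:30 Quoride + 6h = 01:30 UTC (rolling into the next day, 6 April 2030).
1 April 2030 is a Monday, so the first Sunday is April 7.
1 September 2030 is a Sunday, so the first Sunday is September 1 and the second is September 8.
At the standard offset (UTC+04:00), 01:30 UTC + 4h = 05:30 Yalua Standard Time standard time.
Daylight saving runs 7 April – 8 September; the standard-time date in Yalua Standard Time, 6 April 2030, is outside that window, so Yalua Standard Time is on standard time at UTC+04:00.
01:30 UTC + 4h = 05:30 Yalua Standard Time.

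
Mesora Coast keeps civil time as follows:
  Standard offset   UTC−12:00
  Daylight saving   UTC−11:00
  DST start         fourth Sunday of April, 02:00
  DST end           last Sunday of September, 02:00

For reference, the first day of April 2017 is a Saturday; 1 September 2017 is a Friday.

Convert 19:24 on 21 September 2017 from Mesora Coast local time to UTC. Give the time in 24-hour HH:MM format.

1 April 2017 is a Saturday, so the first Sunday is April 2 and the fourth is April 23.
1 September 2017 is a Friday, so Sundays fall on 3, 10, 17, 24; the last is September 24.
21 September 2017 lies within the daylight-saving period (23 April – 24 September), so Mesora Coast is on daylight time, UTC−11:00.
19:24 local + 11h = 06:24 UTC (rolling into the next day, 22 September 2017).

06:24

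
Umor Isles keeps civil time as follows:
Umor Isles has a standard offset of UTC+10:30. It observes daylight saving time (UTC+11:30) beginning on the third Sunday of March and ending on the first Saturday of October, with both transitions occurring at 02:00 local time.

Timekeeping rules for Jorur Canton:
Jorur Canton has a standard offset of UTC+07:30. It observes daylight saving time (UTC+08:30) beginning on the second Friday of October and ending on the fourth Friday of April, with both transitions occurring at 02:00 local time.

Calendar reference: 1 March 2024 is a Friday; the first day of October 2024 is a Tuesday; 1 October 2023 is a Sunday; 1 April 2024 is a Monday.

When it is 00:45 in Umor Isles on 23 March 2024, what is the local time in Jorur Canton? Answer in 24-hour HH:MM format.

1 March 2024 is a Friday, so the first Sunday is March 3 and the third is March 17.
1 October 2024 is a Tuesday, so the first Saturday is October 5.
Daylight saving runs 17 March – 5 October; 23 March 2024 is inside that window, so Umor Isles is at UTC+11:30.
00:45 Umor Isles − 11h30m = 13:15 UTC (rolling into the previous day, 22 March 2024).
1 October 2023 is a Sunday, so the first Friday is October 6 and the second is October 13.
1 April 2024 is a Monday, so the first Friday is April 5 and the fourth is April 26.
At the standard offset (UTC+07:30), 13:15 UTC + 7h30m = 20:45 Jorur Canton standard time.
The standard-time date in Jorur Canton, 22 March 2024, lies within the daylight-saving period (13 October 2023 – 26 April 2024), so Jorur Canton is on daylight time, UTC+08:30.
13:15 UTC + 8h30m = 21:45 Jorur Canton.

21:45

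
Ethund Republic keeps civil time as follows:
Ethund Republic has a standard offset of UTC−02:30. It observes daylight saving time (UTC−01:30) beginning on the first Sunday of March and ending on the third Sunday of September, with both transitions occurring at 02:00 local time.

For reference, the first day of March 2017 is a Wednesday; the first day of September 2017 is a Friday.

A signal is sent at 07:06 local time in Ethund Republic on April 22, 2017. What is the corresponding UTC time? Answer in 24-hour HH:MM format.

08:36

1 March 2017 is a Wednesday, so the first Sunday is March 5.
1 September 2017 is a Friday, so the first Sunday is September 3 and the third is September 17.
April 22, 2017 falls between 5 March and 17 September, so daylight saving is in effect and Ethund Republic is at UTC−01:30.
07:06 local + 1h30m = 08:36 UTC.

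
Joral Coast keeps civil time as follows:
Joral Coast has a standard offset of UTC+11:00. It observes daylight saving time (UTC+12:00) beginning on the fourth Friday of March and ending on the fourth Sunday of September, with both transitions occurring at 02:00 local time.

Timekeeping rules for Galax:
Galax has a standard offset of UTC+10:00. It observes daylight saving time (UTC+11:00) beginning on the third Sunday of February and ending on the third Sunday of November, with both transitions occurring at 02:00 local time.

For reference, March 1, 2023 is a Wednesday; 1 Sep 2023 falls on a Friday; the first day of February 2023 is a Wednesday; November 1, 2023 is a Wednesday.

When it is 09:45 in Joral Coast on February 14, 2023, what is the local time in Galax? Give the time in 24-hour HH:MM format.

08:45

1 March 2023 is a Wednesday, so the first Friday is March 3 and the fourth is March 24.
1 September 2023 is a Friday, so the first Sunday is September 3 and the fourth is September 24.
February 14, 2023 is outside the daylight-saving period (24 March – 24 September), so Joral Coast is on standard time, UTC+11:00.
09:45 Joral Coast − 11h = 22:45 UTC (rolling into the previous day, 13 February 2023).
1 February 2023 is a Wednesday, so the first Sunday is February 5 and the third is February 19.
1 November 2023 is a Wednesday, so the first Sunday is November 5 and the third is November 19.
At the standard offset (UTC+10:00), 22:45 UTC + 10h = 08:45 Galax standard time (rolling into the next day, 14 February 2023).
Daylight saving runs 19 February – 19 November; the standard-time date in Galax, February 14, 2023, is outside that window, so Galax is on standard time at UTC+10:00.
22:45 UTC + 10h = 08:45 Galax (rolling into the next day, 14 February 2023).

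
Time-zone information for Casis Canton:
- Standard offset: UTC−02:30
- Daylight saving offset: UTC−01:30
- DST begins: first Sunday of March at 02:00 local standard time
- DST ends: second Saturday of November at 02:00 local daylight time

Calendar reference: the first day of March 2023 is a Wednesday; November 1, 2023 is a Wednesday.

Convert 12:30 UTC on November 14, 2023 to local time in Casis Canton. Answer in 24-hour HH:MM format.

10:00

1 March 2023 is a Wednesday, so the first Sunday is March 5.
1 November 2023 is a Wednesday, so the first Saturday is November 4 and the second is November 11.
At the standard offset (UTC−02:30), 12:30 UTC − 2h30m = 10:00 Casis Canton standard time.
Daylight saving runs 5 March – 11 November; the standard-time date in Casis Canton, November 14, 2023, is outside that window, so Casis Canton is on standard time at UTC−02:30.
12:30 UTC − 2h30m = 10:00 local.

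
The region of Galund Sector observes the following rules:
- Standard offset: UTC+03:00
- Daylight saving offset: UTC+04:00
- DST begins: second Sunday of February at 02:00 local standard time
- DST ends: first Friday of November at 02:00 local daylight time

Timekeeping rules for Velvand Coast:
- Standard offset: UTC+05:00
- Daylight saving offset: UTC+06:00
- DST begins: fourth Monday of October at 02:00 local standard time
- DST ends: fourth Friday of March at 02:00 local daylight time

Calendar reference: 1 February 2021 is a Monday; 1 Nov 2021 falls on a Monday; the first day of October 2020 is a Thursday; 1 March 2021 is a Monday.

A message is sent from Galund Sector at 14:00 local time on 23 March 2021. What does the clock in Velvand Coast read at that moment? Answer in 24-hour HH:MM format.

16:00

1 February 2021 is a Monday, so the first Sunday is February 7 and the second is February 14.
1 November 2021 is a Monday, so the first Friday is November 5.
Daylight saving runs 14 February – 5 November; 23 March 2021 is inside that window, so Galund Sector is at UTC+04:00.
14:00 Galund Sector − 4h = 10:00 UTC.
1 October 2020 is a Thursday, so the first Monday is October 5 and the fourth is October 26.
1 March 2021 is a Monday, so the first Friday is March 5 and the fourth is March 26.
At the standard offset (UTC+05:00), 10:00 UTC + 5h = 15:00 Velvand Coast standard time.
Daylight saving runs 26 October 2020 – 26 March 2021; the standard-time date in Velvand Coast, 23 March 2021, is inside that window, so Velvand Coast is at UTC+06:00.
10:00 UTC + 6h = 16:00 Velvand Coast.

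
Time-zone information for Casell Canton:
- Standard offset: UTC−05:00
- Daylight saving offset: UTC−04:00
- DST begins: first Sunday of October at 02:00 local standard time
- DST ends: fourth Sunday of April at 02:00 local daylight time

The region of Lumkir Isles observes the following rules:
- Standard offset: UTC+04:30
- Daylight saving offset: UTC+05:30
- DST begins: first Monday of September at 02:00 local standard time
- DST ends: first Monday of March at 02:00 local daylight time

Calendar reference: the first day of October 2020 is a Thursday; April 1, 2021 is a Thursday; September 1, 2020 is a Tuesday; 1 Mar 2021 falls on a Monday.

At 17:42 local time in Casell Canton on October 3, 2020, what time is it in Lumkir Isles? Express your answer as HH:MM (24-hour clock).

04:12

1 October 2020 is a Thursday, so the first Sunday is October 4.
1 April 2021 is a Thursday, so the first Sunday is April 4 and the fourth is April 25.
October 3, 2020 is outside the daylight-saving period (4 October 2020 – 25 April 2021), so Casell Canton is on standard time, UTC−05:00.
17:42 Casell Canton + 5h = 22:42 UTC.
1 September 2020 is a Tuesday, so the first Monday is September 7.
1 March 2021 is a Monday, so the first Monday is March 1.
At the standard offset (UTC+04:30), 22:42 UTC + 4h30m = 03:12 Lumkir Isles standard time (rolling into the next day, 4 October 2020).
The standard-time date in Lumkir Isles, October 4, 2020, falls between 7 September 2020 and 1 March 2021, so daylight saving is in effect and Lumkir Isles is at UTC+05:30.
22:42 UTC + 5h30m = 04:12 Lumkir Isles (rolling into the next day, 4 October 2020).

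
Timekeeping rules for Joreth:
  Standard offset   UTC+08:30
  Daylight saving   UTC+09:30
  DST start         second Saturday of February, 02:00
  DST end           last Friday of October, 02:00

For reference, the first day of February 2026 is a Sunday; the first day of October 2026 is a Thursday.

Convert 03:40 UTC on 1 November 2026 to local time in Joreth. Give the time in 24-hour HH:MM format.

12:10

1 February 2026 is a Sunday, so the first Saturday is February 7 and the second is February 14.
1 October 2026 is a Thursday, so Fridays fall on 2, 9, 16, 23, 30; the last is October 30.
At the standard offset (UTC+08:30), 03:40 UTC + 8h30m = 12:10 Joreth standard time.
Daylight saving runs 14 February – 30 October; the standard-time date in Joreth, 1 November 2026, is outside that window, so Joreth is on standard time at UTC+08:30.
03:40 UTC + 8h30m = 12:10 local.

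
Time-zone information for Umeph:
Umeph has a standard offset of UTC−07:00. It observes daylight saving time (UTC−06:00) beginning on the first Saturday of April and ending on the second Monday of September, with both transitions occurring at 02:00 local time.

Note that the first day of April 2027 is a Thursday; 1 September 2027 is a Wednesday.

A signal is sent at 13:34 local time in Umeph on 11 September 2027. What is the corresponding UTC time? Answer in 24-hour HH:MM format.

1 April 2027 is a Thursday, so the first Saturday is April 3.
1 September 2027 is a Wednesday, so the first Monday is September 6 and the second is September 13.
11 September 2027 falls between 3 April and 13 September, so daylight saving is in effect and Umeph is at UTC−06:00.
13:34 local + 6h = 19:34 UTC.

19:34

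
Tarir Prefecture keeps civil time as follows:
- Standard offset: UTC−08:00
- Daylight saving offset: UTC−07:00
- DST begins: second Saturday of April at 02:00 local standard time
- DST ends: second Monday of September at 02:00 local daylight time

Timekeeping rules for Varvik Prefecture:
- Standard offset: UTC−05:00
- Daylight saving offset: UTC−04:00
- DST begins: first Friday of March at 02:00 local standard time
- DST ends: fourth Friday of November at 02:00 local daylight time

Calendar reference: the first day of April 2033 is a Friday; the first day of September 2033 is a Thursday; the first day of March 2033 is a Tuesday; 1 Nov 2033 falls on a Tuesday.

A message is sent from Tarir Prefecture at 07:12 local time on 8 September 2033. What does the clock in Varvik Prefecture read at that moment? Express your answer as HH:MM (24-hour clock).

1 April 2033 is a Friday, so the first Saturday is April 2 and the second is April 9.
1 September 2033 is a Thursday, so the first Monday is September 5 and the second is September 12.
8 September 2033 lies within the daylight-saving period (9 April – 12 September), so Tarir Prefecture is on daylight time, UTC−07:00.
07:12 Tarir Prefecture + 7h = 14:12 UTC.
1 March 2033 is a Tuesday, so the first Friday is March 4.
1 November 2033 is a Tuesday, so the first Friday is November 4 and the fourth is November 25.
At the standard offset (UTC−05:00), 14:12 UTC − 5h = 09:12 Varvik Prefecture standard time.
The standard-time date in Varvik Prefecture, 8 September 2033, lies within the daylight-saving period (4 March – 25 November), so Varvik Prefecture is on daylight time, UTC−04:00.
14:12 UTC − 4h = 10:12 Varvik Prefecture.

10:12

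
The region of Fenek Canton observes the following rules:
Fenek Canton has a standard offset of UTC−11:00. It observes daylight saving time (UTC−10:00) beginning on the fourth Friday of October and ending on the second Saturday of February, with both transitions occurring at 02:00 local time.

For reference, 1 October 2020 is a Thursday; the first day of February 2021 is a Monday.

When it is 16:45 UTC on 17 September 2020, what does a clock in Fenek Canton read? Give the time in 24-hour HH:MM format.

1 October 2020 is a Thursday, so the first Friday is October 2 and the fourth is October 23.
1 February 2021 is a Monday, so the first Saturday is February 6 and the second is February 13.
At the standard offset (UTC−11:00), 16:45 UTC − 11h = 05:45 Fenek Canton standard time.
Daylight saving runs 23 October 2020 – 13 February 2021; the standard-time date in Fenek Canton, 17 September 2020, is outside that window, so Fenek Canton is on standard time at UTC−11:00.
16:45 UTC − 11h = 05:45 local.

05:45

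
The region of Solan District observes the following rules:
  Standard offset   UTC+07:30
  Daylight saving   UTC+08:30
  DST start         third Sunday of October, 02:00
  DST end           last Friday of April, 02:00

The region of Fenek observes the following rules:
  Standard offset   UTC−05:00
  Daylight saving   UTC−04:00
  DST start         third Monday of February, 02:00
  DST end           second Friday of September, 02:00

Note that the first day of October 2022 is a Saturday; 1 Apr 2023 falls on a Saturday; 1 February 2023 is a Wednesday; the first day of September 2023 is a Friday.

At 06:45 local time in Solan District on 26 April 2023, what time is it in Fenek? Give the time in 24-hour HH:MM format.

1 October 2022 is a Saturday, so the first Sunday is October 2 and the third is October 16.
1 April 2023 is a Saturday, so Fridays fall on 7, 14, 21, 28; the last is April 28.
26 April 2023 falls between 16 October 2022 and 28 April 2023, so daylight saving is in effect and Solan District is at UTC+08:30.
06:45 Solan District − 8h30m = 22:15 UTC (rolling into the previous day, 25 April 2023).
1 February 2023 is a Wednesday, so the first Monday is February 6 and the third is February 20.
1 September 2023 is a Friday, so the first Friday is September 1 and the second is September 8.
At the standard offset (UTC−05:00), 22:15 UTC − 5h = 17:15 Fenek standard time.
The standard-time date in Fenek, 25 April 2023, lies within the daylight-saving period (20 February – 8 September), so Fenek is on daylight time, UTC−04:00.
22:15 UTC − 4h = 18:15 Fenek.

18:15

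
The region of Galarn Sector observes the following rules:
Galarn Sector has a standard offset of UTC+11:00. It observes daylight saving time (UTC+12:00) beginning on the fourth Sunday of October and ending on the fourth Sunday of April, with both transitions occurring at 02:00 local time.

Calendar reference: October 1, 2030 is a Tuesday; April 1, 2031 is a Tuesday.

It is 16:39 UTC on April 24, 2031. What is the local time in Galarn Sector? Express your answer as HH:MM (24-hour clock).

04:39

1 October 2030 is a Tuesday, so the first Sunday is October 6 and the fourth is October 27.
1 April 2031 is a Tuesday, so the first Sunday is April 6 and the fourth is April 27.
At the standard offset (UTC+11:00), 16:39 UTC + 11h = 03:39 Galarn Sector standard time (rolling into the next day, 25 April 2031).
The standard-time date in Galarn Sector, April 25, 2031, lies within the daylight-saving period (27 October 2030 – 27 April 2031), so Galarn Sector is on daylight time, UTC+12:00.
16:39 UTC + 12h = 04:39 local (rolling into the next day, 25 April 2031).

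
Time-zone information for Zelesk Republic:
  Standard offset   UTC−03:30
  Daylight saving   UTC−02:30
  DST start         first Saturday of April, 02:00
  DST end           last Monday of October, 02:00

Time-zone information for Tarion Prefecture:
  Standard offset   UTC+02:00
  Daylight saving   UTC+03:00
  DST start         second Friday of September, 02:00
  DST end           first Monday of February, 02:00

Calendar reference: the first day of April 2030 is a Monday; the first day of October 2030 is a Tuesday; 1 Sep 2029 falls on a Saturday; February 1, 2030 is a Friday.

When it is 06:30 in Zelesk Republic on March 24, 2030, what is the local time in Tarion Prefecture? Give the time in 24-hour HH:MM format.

12:00

1 April 2030 is a Monday, so the first Saturday is April 6.
1 October 2030 is a Tuesday, so Mondays fall on 7, 14, 21, 28; the last is October 28.
March 24, 2030 is outside the daylight-saving period (6 April – 28 October), so Zelesk Republic is on standard time, UTC−03:30.
06:30 Zelesk Republic + 3h30m = 10:00 UTC.
1 September 2029 is a Saturday, so the first Friday is September 7 and the second is September 14.
1 February 2030 is a Friday, so the first Monday is February 4.
At the standard offset (UTC+02:00), 10:00 UTC + 2h = 12:00 Tarion Prefecture standard time.
Daylight saving runs 14 September 2029 – 4 February 2030; the standard-time date in Tarion Prefecture, March 24, 2030, is outside that window, so Tarion Prefecture is on standard time at UTC+02:00.
10:00 UTC + 2h = 12:00 Tarion Prefecture.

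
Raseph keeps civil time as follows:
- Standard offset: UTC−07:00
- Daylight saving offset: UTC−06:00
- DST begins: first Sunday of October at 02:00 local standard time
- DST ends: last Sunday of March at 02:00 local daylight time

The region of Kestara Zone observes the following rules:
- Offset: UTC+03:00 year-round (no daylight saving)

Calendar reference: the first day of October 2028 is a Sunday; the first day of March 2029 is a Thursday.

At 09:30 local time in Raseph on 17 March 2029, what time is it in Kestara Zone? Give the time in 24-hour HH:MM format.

1 October 2028 is a Sunday, so the first Sunday is October 1.
1 March 2029 is a Thursday, so Sundays fall on 4, 11, 18, 25; the last is March 25.
17 March 2029 falls between 1 October 2028 and 25 March 2029, so daylight saving is in effect and Raseph is at UTC−06:00.
09:30 Raseph + 6h = 15:30 UTC.
Kestara Zone has no daylight saving, so its offset is UTC+03:00 year-round.
15:30 UTC + 3h = 18:30 Kestara Zone.

18:30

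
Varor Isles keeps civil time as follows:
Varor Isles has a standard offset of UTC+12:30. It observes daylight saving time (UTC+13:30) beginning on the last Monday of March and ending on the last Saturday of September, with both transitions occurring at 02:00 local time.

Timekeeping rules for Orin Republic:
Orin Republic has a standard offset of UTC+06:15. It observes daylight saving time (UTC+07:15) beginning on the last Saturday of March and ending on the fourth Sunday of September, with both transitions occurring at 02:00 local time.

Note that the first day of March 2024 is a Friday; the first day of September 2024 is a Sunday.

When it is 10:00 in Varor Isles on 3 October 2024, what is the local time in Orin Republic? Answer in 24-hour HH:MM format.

03:45

1 March 2024 is a Friday, so Mondays fall on 4, 11, 18, 25; the last is March 25.
1 September 2024 is a Sunday, so Saturdays fall on 7, 14, 21, 28; the last is September 28.
Daylight saving runs 25 March – 28 September; 3 October 2024 is outside that window, so Varor Isles is on standard time at UTC+12:30.
10:00 Varor Isles − 12h30m = 21:30 UTC (rolling into the previous day, 2 October 2024).
1 March 2024 is a Friday, so Saturdays fall on 2, 9, 16, 23, 30; the last is March 30.
1 September 2024 is a Sunday, so the first Sunday is September 1 and the fourth is September 22.
At the standard offset (UTC+06:15), 21:30 UTC + 6h15m = 03:45 Orin Republic standard time (rolling into the next day, 3 October 2024).
The standard-time date in Orin Republic, 3 October 2024, is outside the daylight-saving period (30 March – 22 September), so Orin Republic is on standard time, UTC+06:15.
21:30 UTC + 6h15m = 03:45 Orin Republic (rolling into the next day, 3 October 2024).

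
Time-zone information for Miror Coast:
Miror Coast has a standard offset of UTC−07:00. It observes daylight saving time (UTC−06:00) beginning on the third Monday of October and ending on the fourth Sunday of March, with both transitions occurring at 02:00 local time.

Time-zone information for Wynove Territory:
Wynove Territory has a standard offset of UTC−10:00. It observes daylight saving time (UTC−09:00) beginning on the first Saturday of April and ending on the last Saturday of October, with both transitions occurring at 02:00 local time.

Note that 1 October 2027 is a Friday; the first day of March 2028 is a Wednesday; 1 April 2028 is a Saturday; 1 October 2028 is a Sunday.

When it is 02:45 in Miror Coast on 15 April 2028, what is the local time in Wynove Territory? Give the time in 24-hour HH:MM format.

00:45

1 October 2027 is a Friday, so the first Monday is October 4 and the third is October 18.
1 March 2028 is a Wednesday, so the first Sunday is March 5 and the fourth is March 26.
Daylight saving runs 18 October 2027 – 26 March 2028; 15 April 2028 is outside that window, so Miror Coast is on standard time at UTC−07:00.
02:45 Miror Coast + 7h = 09:45 UTC.
1 April 2028 is a Saturday, so the first Saturday is April 1.
1 October 2028 is a Sunday, so Saturdays fall on 7, 14, 21, 28; the last is October 28.
At the standard offset (UTC−10:00), 09:45 UTC − 10h = 23:45 Wynove Territory standard time (rolling into the previous day, 14 April 2028).
The standard-time date in Wynove Territory, 14 April 2028, lies within the daylight-saving period (1 April – 28 October), so Wynove Territory is on daylight time, UTC−09:00.
09:45 UTC − 9h = 00:45 Wynove Territory.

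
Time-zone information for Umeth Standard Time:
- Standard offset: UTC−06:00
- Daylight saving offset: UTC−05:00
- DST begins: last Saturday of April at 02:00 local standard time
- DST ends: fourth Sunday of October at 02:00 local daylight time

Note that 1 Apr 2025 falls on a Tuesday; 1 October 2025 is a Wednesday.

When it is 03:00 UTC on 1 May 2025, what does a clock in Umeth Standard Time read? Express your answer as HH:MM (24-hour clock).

1 April 2025 is a Tuesday, so Saturdays fall on 5, 12, 19, 26; the last is April 26.
1 October 2025 is a Wednesday, so the first Sunday is October 5 and the fourth is October 26.
At the standard offset (UTC−06:00), 03:00 UTC − 6h = 21:00 Umeth Standard Time standard time (rolling into the previous day, 30 April 2025).
The standard-time date in Umeth Standard Time, 30 April 2025, lies within the daylight-saving period (26 April – 26 October), so Umeth Standard Time is on daylight time, UTC−05:00.
03:00 UTC − 5h = 22:00 local (rolling into the previous day, 30 April 2025).

22:00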